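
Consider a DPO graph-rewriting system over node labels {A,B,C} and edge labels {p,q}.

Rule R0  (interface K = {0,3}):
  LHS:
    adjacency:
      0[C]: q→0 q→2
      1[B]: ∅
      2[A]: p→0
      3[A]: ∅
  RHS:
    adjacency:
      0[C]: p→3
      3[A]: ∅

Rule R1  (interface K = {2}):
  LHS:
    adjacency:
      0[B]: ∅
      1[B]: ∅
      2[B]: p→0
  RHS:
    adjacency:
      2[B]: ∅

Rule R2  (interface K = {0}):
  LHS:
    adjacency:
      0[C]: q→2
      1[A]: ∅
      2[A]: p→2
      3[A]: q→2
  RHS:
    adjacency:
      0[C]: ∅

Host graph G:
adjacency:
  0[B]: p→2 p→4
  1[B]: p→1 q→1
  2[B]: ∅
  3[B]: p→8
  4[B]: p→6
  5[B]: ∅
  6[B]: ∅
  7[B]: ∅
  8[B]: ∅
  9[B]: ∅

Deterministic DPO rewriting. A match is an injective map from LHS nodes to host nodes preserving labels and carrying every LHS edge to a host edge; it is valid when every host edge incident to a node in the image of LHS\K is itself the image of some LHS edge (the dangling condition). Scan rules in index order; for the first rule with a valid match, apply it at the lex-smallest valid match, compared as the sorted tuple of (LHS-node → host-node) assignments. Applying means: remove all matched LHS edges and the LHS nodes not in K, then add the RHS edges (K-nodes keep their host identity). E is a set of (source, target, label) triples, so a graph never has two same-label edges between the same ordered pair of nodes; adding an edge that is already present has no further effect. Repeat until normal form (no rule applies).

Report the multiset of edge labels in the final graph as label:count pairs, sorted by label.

Answer: p:1 q:1

Rewrite trace:
initial: |V|=10 |E|=6  E = 0-p->2 0-p->4 1-p->1 1-q->1 3-p->8 4-p->6
step 1: apply R1 at {0↦2, 1↦5, 2↦0}  → |V|=8 |E|=5  E = 0-p->4 1-p->1 1-q->1 3-p->8 4-p->6
step 2: apply R1 at {0↦6, 1↦7, 2↦4}  → |V|=6 |E|=4  E = 0-p->4 1-p->1 1-q->1 3-p->8
step 3: apply R1 at {0↦4, 1↦9, 2↦0}  → |V|=4 |E|=3  E = 1-p->1 1-q->1 3-p->8
step 4: apply R1 at {0↦8, 1↦0, 2↦3}  → |V|=2 |E|=2  E = 1-p->1 1-q->1
normal form: no rule applies after step 4
NF edges: [(1, 1, 'p'), (1, 1, 'q')]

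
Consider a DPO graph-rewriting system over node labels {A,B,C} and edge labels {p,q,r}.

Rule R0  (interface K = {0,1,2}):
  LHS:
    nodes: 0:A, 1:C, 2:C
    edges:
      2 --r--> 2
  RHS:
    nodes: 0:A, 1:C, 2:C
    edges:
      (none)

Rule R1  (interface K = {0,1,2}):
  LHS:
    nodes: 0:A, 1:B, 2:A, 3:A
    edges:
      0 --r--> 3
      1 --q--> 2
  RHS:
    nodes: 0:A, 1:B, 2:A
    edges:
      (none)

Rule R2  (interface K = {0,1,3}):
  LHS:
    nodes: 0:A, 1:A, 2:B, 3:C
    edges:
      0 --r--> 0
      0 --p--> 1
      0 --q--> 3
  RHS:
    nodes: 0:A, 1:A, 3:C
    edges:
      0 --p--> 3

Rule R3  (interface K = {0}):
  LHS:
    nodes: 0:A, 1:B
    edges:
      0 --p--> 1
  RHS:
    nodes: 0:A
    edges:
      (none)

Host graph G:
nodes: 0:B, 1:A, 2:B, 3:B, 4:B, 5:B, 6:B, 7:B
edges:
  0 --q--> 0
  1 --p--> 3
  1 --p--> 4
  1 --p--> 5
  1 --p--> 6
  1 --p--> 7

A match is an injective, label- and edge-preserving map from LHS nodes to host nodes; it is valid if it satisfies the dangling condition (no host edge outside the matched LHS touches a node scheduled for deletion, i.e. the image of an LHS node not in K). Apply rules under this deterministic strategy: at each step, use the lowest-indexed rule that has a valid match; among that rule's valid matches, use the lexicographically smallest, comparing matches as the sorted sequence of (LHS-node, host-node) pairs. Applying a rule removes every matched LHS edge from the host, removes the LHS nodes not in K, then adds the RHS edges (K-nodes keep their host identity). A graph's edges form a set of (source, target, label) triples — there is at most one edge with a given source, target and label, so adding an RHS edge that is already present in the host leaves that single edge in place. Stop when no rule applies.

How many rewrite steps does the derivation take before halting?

Answer: 5

Derivation:
[0] host  ⇒  8 nodes, 6 edges  {0-q->0 1-p->3 1-p->4 1-p->5 1-p->6 1-p->7}
[1] R3 @ {0↦1, 1↦3}  ⇒  7 nodes, 5 edges  {0-q->0 1-p->4 1-p->5 1-p->6 1-p->7}
[2] R3 @ {0↦1, 1↦4}  ⇒  6 nodes, 4 edges  {0-q->0 1-p->5 1-p->6 1-p->7}
[3] R3 @ {0↦1, 1↦5}  ⇒  5 nodes, 3 edges  {0-q->0 1-p->6 1-p->7}
[4] R3 @ {0↦1, 1↦6}  ⇒  4 nodes, 2 edges  {0-q->0 1-p->7}
[5] R3 @ {0↦1, 1↦7}  ⇒  3 nodes, 1 edges  {0-q->0}
normal form: no rule applies after step 5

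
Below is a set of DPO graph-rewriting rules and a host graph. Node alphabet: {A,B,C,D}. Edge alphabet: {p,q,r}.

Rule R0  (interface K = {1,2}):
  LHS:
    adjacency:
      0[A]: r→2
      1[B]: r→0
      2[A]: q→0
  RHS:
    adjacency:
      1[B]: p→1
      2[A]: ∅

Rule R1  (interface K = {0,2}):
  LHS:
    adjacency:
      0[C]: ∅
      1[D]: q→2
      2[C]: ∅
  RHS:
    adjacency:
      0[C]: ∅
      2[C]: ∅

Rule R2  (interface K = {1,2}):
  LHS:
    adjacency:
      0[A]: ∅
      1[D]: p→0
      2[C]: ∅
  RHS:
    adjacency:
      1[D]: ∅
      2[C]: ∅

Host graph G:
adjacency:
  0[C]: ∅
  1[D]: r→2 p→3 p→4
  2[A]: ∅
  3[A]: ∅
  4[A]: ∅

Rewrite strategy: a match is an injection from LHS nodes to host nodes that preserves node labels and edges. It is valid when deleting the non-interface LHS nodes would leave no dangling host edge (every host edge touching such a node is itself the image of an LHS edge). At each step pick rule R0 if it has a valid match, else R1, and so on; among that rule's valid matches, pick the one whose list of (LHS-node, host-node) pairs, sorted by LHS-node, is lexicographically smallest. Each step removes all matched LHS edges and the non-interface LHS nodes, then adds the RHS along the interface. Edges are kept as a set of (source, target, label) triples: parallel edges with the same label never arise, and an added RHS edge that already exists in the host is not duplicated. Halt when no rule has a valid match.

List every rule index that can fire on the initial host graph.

R0: no valid match — LHS pattern not found
R1: no valid match — LHS pattern not found
R2: 2 valid matches — {0↦3, 1↦1, 2↦0}, {0↦4, 1↦1, 2↦0}

Answer: [R2]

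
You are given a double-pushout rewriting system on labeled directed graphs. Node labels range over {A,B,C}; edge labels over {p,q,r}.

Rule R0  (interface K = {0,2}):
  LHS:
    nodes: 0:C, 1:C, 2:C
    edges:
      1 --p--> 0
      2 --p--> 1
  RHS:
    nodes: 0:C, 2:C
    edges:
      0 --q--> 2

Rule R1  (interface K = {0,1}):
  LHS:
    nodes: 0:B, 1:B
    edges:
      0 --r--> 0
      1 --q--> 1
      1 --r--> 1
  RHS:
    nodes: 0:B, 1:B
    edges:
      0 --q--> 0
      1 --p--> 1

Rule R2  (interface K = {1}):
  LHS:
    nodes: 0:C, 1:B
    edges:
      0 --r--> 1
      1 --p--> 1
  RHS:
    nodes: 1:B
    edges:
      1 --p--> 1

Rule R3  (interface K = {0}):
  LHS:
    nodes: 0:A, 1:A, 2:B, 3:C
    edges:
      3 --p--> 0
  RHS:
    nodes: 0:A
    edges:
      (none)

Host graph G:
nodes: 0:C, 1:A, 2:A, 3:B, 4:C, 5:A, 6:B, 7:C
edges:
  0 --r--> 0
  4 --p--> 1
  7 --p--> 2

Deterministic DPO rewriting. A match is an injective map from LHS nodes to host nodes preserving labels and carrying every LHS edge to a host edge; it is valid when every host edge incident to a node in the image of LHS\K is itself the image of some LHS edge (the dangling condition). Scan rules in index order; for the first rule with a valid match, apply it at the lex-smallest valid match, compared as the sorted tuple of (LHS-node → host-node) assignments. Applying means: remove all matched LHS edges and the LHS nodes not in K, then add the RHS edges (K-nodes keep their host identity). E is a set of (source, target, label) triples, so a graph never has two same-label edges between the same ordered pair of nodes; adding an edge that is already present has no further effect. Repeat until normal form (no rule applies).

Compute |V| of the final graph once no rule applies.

start.  V:8 E:3  edges: 0-r->0 4-p->1 7-p->2
1. fire R3 via {0↦1, 1↦5, 2↦3, 3↦4}  →  V:5 E:2  edges: 0-r->0 7-p->2
2. fire R3 via {0↦2, 1↦1, 2↦6, 3↦7}  →  V:2 E:1  edges: 0-r->0
halt: no rule applies after step 2
NF nodes: {0:C, 2:A}

Answer: 2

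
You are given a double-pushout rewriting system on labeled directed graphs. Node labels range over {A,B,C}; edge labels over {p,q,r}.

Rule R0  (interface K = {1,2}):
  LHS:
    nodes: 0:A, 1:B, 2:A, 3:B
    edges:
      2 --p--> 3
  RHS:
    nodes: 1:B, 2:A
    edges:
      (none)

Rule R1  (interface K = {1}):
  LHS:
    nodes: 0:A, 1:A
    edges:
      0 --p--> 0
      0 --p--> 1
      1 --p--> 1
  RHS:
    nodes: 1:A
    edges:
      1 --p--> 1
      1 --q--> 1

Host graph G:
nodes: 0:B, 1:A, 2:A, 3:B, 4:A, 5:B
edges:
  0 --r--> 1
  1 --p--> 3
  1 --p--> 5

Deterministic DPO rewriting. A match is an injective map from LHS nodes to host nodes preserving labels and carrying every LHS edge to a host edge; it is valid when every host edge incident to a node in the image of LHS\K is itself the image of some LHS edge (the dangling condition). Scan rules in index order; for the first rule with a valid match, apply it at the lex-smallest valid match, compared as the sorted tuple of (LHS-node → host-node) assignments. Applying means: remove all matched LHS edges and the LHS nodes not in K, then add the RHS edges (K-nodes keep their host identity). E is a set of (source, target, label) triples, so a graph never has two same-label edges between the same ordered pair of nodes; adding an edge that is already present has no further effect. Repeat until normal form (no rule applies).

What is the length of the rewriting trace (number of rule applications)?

start.  V:6 E:3  edges: 0-r->1 1-p->3 1-p->5
1. fire R0 via {0↦2, 1↦0, 2↦1, 3↦3}  →  V:4 E:2  edges: 0-r->1 1-p->5
2. fire R0 via {0↦4, 1↦0, 2↦1, 3↦5}  →  V:2 E:1  edges: 0-r->1
final graph: no rule applies after step 2

Answer: 2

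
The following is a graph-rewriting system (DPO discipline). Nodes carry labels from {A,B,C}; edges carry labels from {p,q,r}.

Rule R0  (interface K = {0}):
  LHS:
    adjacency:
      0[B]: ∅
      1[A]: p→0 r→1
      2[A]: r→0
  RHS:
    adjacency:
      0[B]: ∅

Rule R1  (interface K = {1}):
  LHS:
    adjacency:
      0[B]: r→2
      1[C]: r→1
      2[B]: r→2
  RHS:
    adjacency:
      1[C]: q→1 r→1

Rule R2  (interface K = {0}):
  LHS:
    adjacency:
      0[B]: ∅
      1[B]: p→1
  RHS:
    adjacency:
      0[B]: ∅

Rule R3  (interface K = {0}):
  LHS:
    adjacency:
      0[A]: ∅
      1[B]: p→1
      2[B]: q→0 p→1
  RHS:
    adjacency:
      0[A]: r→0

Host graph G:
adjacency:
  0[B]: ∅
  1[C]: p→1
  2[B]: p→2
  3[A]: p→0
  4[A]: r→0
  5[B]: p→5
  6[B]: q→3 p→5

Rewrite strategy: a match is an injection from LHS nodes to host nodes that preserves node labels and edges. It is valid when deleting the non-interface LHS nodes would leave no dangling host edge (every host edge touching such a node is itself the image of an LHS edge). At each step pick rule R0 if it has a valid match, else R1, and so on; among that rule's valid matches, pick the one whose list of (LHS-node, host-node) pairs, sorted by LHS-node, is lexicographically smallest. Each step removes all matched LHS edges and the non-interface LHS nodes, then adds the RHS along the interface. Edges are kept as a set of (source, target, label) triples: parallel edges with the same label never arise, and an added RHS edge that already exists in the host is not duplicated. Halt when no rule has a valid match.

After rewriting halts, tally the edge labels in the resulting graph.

initial: |V|=7 |E|=7  E = 1-p->1 2-p->2 3-p->0 4-r->0 5-p->5 6-q->3 6-p->5
step 1: apply R2 at {0↦0, 1↦2}  → |V|=6 |E|=6  E = 1-p->1 3-p->0 4-r->0 5-p->5 6-q->3 6-p->5
step 2: apply R3 at {0↦3, 1↦5, 2↦6}  → |V|=4 |E|=4  E = 1-p->1 3-p->0 3-r->3 4-r->0
step 3: apply R0 at {0↦0, 1↦3, 2↦4}  → |V|=2 |E|=1  E = 1-p->1
normal form: no rule applies after step 3
NF edges: [(1, 1, 'p')]

Answer: p:1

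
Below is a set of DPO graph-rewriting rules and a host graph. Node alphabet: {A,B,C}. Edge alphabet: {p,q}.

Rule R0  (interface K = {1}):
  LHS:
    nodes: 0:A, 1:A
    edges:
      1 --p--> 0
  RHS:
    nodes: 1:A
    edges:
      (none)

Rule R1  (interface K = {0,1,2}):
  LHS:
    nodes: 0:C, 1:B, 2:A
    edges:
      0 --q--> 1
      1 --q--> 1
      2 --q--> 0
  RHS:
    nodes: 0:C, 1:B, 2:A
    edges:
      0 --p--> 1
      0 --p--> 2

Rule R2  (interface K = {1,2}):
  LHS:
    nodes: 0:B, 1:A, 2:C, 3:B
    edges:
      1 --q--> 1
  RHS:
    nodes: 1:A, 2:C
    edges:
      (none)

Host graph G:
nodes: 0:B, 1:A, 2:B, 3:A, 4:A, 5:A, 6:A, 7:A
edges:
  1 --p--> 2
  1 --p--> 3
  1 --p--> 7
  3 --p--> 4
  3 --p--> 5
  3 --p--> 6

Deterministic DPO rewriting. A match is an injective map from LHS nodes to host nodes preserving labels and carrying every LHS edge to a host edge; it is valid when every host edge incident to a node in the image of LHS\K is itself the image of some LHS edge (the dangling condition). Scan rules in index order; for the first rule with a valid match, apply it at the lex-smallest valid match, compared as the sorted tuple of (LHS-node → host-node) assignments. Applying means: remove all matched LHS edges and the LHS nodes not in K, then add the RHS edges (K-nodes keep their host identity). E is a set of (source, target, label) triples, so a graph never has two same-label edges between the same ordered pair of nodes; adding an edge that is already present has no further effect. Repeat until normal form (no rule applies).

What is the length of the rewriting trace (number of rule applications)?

Answer: 5

Derivation:
start.  V:8 E:6  edges: 1-p->2 1-p->3 1-p->7 3-p->4 3-p->5 3-p->6
1. fire R0 via {0↦4, 1↦3}  →  V:7 E:5  edges: 1-p->2 1-p->3 1-p->7 3-p->5 3-p->6
2. fire R0 via {0↦5, 1↦3}  →  V:6 E:4  edges: 1-p->2 1-p->3 1-p->7 3-p->6
3. fire R0 via {0↦6, 1↦3}  →  V:5 E:3  edges: 1-p->2 1-p->3 1-p->7
4. fire R0 via {0↦3, 1↦1}  →  V:4 E:2  edges: 1-p->2 1-p->7
5. fire R0 via {0↦7, 1↦1}  →  V:3 E:1  edges: 1-p->2
normal form: no rule applies after step 5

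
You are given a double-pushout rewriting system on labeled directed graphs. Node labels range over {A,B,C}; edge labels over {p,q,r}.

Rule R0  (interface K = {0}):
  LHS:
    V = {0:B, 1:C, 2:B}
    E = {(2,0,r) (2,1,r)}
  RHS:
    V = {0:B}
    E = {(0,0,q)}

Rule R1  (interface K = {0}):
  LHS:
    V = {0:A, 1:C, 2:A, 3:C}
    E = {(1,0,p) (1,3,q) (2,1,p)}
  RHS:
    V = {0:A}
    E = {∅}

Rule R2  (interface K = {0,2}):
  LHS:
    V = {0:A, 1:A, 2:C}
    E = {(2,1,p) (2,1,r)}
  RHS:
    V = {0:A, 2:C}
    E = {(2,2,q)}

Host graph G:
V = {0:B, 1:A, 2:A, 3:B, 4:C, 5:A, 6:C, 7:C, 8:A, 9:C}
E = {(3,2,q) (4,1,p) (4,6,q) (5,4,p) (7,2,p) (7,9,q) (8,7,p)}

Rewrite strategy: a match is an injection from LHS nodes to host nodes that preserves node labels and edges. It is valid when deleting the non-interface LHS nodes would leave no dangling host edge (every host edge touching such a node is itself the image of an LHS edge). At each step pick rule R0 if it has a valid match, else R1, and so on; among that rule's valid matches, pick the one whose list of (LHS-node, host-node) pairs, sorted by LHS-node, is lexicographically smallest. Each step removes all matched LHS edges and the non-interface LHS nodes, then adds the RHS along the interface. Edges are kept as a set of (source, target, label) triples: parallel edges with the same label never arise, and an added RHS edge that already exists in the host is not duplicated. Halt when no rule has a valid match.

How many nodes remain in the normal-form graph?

start.  V:10 E:7  edges: 3-q->2 4-p->1 4-q->6 5-p->4 7-p->2 7-q->9 8-p->7
1. fire R1 via {0↦1, 1↦4, 2↦5, 3↦6}  →  V:7 E:4  edges: 3-q->2 7-p->2 7-q->9 8-p->7
2. fire R1 via {0↦2, 1↦7, 2↦8, 3↦9}  →  V:4 E:1  edges: 3-q->2
final graph: no rule applies after step 2
NF nodes: {0:B, 1:A, 2:A, 3:B}

Answer: 4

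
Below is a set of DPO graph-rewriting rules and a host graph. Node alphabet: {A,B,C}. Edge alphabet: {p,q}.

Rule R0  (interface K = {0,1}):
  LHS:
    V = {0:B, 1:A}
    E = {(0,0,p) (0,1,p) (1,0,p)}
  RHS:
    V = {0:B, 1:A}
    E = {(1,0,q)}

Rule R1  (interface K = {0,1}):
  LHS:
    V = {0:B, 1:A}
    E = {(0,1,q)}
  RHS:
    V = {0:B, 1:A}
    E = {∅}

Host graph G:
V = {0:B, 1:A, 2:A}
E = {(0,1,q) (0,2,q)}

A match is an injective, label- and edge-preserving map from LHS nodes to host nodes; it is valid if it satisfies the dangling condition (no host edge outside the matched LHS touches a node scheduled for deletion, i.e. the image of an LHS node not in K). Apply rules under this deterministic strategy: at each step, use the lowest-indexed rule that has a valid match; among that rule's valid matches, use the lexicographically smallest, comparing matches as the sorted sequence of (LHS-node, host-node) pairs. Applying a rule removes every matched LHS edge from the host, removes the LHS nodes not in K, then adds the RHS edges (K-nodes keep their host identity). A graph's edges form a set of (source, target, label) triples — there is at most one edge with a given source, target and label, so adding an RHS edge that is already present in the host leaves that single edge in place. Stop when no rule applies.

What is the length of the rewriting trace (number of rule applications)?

[0] host  ⇒  3 nodes, 2 edges  {0-q->1 0-q->2}
[1] R1 @ {0↦0, 1↦1}  ⇒  3 nodes, 1 edges  {0-q->2}
[2] R1 @ {0↦0, 1↦2}  ⇒  3 nodes, 0 edges  {∅}
normal form: no rule applies after step 2

Answer: 2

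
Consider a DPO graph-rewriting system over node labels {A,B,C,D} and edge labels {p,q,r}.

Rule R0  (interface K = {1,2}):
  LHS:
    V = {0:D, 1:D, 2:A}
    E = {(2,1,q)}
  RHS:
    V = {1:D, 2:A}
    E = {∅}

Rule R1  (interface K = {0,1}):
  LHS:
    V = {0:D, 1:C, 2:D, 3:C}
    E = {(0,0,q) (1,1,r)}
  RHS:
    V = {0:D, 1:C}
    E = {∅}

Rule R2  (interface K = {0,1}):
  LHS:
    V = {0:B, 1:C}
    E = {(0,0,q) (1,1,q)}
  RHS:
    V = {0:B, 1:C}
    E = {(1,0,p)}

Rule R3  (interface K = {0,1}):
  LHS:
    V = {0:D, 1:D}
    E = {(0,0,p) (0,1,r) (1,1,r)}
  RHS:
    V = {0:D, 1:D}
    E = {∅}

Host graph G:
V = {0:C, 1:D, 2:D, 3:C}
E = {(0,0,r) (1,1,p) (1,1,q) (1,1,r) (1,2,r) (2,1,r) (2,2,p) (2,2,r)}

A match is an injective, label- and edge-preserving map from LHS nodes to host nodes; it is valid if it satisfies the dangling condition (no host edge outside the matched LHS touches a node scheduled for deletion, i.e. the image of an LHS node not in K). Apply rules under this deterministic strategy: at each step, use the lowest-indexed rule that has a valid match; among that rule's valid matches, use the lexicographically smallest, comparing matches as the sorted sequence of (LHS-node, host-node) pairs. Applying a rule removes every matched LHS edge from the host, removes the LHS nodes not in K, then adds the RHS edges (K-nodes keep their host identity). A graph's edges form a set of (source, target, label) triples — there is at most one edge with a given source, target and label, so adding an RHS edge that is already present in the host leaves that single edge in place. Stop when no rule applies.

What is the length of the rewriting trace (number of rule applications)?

initial: |V|=4 |E|=8  E = 0-r->0 1-p->1 1-q->1 1-r->1 1-r->2 2-r->1 2-p->2 2-r->2
step 1: apply R3 at {0↦1, 1↦2}  → |V|=4 |E|=5  E = 0-r->0 1-q->1 1-r->1 2-r->1 2-p->2
step 2: apply R3 at {0↦2, 1↦1}  → |V|=4 |E|=2  E = 0-r->0 1-q->1
step 3: apply R1 at {0↦1, 1↦0, 2↦2, 3↦3}  → |V|=2 |E|=0  E = ∅
halt: no rule applies after step 3

Answer: 3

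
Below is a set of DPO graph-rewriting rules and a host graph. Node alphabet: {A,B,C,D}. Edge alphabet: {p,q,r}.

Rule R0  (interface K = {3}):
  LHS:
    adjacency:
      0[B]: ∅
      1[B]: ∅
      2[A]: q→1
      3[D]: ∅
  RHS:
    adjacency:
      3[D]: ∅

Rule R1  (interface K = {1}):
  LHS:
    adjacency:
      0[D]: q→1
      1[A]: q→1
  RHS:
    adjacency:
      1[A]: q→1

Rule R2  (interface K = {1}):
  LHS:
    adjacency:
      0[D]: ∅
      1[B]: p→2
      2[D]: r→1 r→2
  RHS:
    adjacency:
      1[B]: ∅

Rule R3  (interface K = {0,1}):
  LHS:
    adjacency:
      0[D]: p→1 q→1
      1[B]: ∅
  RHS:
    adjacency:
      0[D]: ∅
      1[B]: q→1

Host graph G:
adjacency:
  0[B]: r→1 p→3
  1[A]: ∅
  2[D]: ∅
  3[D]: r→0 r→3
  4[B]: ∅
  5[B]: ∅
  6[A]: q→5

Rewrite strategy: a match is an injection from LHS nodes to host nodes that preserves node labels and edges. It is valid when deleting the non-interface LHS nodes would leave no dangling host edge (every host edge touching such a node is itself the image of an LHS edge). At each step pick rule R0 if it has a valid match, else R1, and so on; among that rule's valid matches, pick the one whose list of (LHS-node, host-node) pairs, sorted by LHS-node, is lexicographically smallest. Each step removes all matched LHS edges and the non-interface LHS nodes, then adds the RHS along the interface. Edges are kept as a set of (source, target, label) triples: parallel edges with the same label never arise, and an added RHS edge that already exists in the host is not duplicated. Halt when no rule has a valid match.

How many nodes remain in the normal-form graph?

Answer: 2

Derivation:
[0] host  ⇒  7 nodes, 5 edges  {0-r->1 0-p->3 3-r->0 3-r->3 6-q->5}
[1] R0 @ {0↦4, 1↦5, 2↦6, 3↦2}  ⇒  4 nodes, 4 edges  {0-r->1 0-p->3 3-r->0 3-r->3}
[2] R2 @ {0↦2, 1↦0, 2↦3}  ⇒  2 nodes, 1 edges  {0-r->1}
normal form: no rule applies after step 2
NF nodes: {0:B, 1:A}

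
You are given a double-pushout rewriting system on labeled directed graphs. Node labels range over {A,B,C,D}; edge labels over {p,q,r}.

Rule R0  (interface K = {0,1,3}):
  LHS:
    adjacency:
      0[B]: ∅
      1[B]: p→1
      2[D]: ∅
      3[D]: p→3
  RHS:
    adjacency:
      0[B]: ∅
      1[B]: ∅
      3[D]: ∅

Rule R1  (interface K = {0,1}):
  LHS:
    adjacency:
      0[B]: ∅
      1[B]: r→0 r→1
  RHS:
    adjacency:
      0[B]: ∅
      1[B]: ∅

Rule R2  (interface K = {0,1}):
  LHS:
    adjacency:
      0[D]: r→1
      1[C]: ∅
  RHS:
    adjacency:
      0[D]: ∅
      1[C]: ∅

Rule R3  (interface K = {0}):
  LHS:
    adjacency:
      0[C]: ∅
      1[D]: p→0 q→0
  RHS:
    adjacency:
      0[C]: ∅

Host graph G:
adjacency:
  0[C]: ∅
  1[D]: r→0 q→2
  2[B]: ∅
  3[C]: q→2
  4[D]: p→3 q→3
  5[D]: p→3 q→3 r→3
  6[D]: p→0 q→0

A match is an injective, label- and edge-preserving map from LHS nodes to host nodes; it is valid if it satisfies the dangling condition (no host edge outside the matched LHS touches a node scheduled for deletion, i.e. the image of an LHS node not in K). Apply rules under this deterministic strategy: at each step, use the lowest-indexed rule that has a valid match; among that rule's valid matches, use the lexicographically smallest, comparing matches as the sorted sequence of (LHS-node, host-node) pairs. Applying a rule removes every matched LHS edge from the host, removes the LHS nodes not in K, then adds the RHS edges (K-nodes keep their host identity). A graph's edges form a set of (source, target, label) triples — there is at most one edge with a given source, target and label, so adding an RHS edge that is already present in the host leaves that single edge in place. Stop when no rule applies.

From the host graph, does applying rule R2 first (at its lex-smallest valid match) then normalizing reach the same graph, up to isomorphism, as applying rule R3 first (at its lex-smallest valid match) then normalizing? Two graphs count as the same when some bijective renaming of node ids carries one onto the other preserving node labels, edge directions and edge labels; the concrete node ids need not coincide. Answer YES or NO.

branch R2-first: apply at {0↦1, 1↦0} → |E|=9, then 4 more step(s) → NF |V|=4 |E|=2 V={0:C, 1:D, 2:B, 3:C} E=1-q->2 3-q->2
branch R3-first: apply at {0↦0, 1↦6} → |E|=8, then 4 more step(s) → NF |V|=4 |E|=2 V={0:C, 1:D, 2:B, 3:C} E=1-q->2 3-q->2
graphs isomorphic (equal up to label-preserving node renaming)

Answer: YES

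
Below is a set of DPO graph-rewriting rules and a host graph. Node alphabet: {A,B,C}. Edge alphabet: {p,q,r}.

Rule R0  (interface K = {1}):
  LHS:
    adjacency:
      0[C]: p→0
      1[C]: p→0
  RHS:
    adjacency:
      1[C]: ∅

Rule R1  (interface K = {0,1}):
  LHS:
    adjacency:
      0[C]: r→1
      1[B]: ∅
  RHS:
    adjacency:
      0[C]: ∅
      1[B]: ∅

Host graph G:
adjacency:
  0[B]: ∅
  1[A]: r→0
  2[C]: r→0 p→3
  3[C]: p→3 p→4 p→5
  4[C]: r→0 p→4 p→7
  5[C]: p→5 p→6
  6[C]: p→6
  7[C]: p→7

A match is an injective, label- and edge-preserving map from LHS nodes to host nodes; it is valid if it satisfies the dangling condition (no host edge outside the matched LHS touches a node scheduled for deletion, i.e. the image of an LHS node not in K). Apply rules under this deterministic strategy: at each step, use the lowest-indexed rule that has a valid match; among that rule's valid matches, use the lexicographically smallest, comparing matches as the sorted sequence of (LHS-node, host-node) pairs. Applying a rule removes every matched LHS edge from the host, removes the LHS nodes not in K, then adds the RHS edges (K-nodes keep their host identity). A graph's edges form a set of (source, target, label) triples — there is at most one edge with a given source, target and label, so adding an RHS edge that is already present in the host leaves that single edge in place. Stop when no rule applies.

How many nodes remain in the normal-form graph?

Answer: 3

Steps:
[0] host  ⇒  8 nodes, 13 edges  {1-r->0 2-r->0 2-p->3 3-p->3 3-p->4 3-p->5 4-r->0 4-p->4 4-p->7 5-p->5 5-p->6 6-p->6 7-p->7}
[1] R0 @ {0↦6, 1↦5}  ⇒  7 nodes, 11 edges  {1-r->0 2-r->0 2-p->3 3-p->3 3-p->4 3-p->5 4-r->0 4-p->4 4-p->7 5-p->5 7-p->7}
[2] R0 @ {0↦5, 1↦3}  ⇒  6 nodes, 9 edges  {1-r->0 2-r->0 2-p->3 3-p->3 3-p->4 4-r->0 4-p->4 4-p->7 7-p->7}
[3] R0 @ {0↦7, 1↦4}  ⇒  5 nodes, 7 edges  {1-r->0 2-r->0 2-p->3 3-p->3 3-p->4 4-r->0 4-p->4}
[4] R1 @ {0↦2, 1↦0}  ⇒  5 nodes, 6 edges  {1-r->0 2-p->3 3-p->3 3-p->4 4-r->0 4-p->4}
[5] R1 @ {0↦4, 1↦0}  ⇒  5 nodes, 5 edges  {1-r->0 2-p->3 3-p->3 3-p->4 4-p->4}
[6] R0 @ {0↦4, 1↦3}  ⇒  4 nodes, 3 edges  {1-r->0 2-p->3 3-p->3}
[7] R0 @ {0↦3, 1↦2}  ⇒  3 nodes, 1 edges  {1-r->0}
halt: no rule applies after step 7
NF nodes: {0:B, 1:A, 2:C}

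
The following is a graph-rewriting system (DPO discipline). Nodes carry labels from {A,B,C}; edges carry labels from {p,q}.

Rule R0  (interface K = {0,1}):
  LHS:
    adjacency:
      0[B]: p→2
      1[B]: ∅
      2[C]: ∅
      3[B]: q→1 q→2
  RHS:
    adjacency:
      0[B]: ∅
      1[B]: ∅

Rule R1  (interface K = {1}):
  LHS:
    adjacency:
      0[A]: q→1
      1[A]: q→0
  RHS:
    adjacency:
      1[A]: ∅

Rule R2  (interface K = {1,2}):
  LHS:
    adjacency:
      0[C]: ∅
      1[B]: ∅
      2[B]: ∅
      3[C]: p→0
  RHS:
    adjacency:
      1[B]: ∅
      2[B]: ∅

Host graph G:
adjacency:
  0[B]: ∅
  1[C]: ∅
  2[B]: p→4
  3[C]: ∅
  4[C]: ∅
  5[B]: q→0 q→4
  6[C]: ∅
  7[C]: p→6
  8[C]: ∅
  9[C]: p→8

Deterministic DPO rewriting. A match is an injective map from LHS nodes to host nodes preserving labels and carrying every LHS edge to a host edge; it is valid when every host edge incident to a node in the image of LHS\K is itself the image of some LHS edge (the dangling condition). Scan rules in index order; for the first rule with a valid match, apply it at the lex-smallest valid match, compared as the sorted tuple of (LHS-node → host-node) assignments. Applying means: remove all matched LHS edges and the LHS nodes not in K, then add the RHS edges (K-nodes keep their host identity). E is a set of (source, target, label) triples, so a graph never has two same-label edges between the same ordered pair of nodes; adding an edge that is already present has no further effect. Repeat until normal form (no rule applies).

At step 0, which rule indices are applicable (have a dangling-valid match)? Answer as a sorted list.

R0: 1 valid match — {0↦2, 1↦0, 2↦4, 3↦5}
R1: no valid match — LHS pattern not found
R2: 12 valid matches — {0↦6, 1↦0, 2↦2, 3↦7}, {0↦6, 1↦0, 2↦5, 3↦7}, {0↦6, 1↦2, 2↦0, 3↦7} (+9 more)

Answer: [R0,R2]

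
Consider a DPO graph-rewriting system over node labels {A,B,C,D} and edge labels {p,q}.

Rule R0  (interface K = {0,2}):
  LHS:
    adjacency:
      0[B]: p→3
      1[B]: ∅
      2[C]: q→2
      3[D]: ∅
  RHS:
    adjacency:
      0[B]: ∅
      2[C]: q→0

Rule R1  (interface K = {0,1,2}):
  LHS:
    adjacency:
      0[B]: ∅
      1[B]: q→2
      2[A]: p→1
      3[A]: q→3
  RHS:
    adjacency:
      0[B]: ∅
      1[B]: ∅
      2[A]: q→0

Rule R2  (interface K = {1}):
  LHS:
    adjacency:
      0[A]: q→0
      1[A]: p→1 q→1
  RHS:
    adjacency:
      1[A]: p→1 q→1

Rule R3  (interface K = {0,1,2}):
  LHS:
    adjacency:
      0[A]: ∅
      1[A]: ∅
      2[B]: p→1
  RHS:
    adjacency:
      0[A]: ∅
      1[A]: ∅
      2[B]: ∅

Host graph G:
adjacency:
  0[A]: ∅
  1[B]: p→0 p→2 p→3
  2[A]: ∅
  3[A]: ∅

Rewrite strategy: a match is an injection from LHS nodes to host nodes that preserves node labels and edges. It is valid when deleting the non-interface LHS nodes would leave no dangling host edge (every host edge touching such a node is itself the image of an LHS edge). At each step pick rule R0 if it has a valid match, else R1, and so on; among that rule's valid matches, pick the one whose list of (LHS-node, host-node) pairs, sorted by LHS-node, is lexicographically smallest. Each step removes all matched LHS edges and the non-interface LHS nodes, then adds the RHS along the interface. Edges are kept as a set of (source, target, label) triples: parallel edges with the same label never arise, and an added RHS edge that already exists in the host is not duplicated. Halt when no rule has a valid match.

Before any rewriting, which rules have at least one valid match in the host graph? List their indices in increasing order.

Answer: [R3]

Rewrite trace:
R0: no valid match — LHS pattern not found
R1: no valid match — LHS pattern not found
R2: no valid match — LHS pattern not found
R3: 6 valid matches — {0↦0, 1↦2, 2↦1}, {0↦0, 1↦3, 2↦1}, {0↦2, 1↦0, 2↦1} (+3 more)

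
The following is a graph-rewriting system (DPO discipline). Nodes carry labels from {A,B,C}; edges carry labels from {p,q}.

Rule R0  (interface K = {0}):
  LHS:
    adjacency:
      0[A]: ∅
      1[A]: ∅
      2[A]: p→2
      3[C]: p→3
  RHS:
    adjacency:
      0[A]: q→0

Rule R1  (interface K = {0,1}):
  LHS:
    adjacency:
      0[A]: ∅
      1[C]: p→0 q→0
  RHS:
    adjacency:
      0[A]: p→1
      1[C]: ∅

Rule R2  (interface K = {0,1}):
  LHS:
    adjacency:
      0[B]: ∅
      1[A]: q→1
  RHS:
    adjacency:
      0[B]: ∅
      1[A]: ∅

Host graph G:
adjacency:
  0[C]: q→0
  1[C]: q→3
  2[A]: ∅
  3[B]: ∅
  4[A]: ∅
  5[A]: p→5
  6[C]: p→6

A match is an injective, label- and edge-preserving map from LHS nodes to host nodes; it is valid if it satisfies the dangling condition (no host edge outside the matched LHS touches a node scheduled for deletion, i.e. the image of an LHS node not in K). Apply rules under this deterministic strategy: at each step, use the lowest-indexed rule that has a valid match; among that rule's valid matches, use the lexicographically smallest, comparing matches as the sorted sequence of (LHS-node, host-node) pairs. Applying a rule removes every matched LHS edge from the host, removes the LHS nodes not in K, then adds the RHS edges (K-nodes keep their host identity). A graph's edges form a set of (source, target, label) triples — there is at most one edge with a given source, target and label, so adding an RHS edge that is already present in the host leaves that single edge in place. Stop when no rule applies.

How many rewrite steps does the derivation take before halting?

[0] host  ⇒  7 nodes, 4 edges  {0-q->0 1-q->3 5-p->5 6-p->6}
[1] R0 @ {0↦2, 1↦4, 2↦5, 3↦6}  ⇒  4 nodes, 3 edges  {0-q->0 1-q->3 2-q->2}
[2] R2 @ {0↦3, 1↦2}  ⇒  4 nodes, 2 edges  {0-q->0 1-q->3}
halt: no rule applies after step 2

Answer: 2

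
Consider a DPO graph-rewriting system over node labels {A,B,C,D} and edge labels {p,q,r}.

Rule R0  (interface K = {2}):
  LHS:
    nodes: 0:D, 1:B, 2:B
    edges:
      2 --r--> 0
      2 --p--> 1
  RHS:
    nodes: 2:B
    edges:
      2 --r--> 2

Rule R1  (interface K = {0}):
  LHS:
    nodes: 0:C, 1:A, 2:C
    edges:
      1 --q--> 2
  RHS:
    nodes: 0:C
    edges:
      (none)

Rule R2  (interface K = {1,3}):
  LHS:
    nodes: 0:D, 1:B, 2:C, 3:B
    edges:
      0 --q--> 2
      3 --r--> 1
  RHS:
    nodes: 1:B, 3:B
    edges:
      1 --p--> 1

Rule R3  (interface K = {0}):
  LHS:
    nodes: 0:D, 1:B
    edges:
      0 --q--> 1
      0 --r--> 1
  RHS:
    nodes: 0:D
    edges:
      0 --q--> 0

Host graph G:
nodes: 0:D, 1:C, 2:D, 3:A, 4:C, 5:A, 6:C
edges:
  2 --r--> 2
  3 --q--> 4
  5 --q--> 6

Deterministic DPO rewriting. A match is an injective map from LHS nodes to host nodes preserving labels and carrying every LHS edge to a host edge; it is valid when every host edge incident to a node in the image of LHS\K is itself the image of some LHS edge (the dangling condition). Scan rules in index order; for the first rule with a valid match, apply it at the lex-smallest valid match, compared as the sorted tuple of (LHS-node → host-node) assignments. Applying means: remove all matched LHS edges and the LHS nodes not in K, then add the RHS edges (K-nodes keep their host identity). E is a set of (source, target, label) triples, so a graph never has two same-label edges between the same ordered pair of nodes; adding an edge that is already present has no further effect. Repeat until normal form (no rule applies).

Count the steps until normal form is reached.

Answer: 2

Rewrite trace:
initial: |V|=7 |E|=3  E = 2-r->2 3-q->4 5-q->6
step 1: apply R1 at {0↦1, 1↦3, 2↦4}  → |V|=5 |E|=2  E = 2-r->2 5-q->6
step 2: apply R1 at {0↦1, 1↦5, 2↦6}  → |V|=3 |E|=1  E = 2-r->2
final graph: no rule applies after step 2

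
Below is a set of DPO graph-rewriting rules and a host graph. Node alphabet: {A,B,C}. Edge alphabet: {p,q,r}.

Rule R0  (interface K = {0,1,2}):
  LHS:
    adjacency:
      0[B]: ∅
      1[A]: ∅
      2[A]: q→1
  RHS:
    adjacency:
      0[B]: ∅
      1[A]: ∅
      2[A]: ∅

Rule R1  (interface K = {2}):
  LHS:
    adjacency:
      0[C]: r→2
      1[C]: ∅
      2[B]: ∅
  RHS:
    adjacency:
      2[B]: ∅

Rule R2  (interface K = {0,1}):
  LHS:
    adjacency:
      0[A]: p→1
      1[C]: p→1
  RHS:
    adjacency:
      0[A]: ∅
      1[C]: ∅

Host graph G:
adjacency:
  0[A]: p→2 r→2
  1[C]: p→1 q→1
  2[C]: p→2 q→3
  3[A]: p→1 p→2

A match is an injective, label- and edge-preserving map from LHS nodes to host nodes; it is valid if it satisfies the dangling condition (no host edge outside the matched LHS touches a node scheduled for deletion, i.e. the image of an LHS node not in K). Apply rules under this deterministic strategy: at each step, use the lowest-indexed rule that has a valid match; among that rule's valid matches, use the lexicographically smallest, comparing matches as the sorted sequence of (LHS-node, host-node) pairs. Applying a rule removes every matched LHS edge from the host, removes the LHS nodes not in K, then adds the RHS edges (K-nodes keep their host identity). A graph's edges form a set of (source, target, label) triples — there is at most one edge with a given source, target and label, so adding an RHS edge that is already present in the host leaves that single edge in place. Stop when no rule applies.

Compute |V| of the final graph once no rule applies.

Answer: 4

Derivation:
start.  V:4 E:8  edges: 0-p->2 0-r->2 1-p->1 1-q->1 2-p->2 2-q->3 3-p->1 3-p->2
1. fire R2 via {0↦0, 1↦2}  →  V:4 E:6  edges: 0-r->2 1-p->1 1-q->1 2-q->3 3-p->1 3-p->2
2. fire R2 via {0↦3, 1↦1}  →  V:4 E:4  edges: 0-r->2 1-q->1 2-q->3 3-p->2
normal form: no rule applies after step 2
NF nodes: {0:A, 1:C, 2:C, 3:A}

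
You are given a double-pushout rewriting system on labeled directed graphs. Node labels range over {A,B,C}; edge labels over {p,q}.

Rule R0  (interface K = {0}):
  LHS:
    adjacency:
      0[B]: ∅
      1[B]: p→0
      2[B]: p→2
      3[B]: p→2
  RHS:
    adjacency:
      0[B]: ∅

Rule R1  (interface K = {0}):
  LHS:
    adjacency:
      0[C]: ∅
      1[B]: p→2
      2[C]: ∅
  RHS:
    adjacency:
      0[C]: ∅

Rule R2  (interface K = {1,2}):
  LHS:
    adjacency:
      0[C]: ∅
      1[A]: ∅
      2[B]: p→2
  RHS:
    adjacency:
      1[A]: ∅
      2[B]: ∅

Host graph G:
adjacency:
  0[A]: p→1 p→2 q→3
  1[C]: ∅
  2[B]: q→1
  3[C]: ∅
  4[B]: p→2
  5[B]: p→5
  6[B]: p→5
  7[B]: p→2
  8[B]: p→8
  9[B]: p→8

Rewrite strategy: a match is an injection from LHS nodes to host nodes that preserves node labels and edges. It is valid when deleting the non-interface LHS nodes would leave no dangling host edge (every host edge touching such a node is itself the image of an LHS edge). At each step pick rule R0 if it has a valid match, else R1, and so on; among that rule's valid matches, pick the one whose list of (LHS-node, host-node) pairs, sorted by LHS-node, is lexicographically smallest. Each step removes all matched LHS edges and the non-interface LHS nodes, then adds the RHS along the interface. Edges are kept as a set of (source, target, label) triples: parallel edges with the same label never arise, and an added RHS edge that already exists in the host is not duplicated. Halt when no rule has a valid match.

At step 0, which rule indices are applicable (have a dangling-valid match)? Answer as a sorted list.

Answer: [R0]

Steps:
R0: 6 valid matches — {0↦2, 1↦4, 2↦5, 3↦6}, {0↦2, 1↦4, 2↦8, 3↦9}, {0↦2, 1↦7, 2↦5, 3↦6} (+3 more)
R1: no valid match — LHS pattern not found
R2: no valid match — 4 raw matches, all fail dangling condition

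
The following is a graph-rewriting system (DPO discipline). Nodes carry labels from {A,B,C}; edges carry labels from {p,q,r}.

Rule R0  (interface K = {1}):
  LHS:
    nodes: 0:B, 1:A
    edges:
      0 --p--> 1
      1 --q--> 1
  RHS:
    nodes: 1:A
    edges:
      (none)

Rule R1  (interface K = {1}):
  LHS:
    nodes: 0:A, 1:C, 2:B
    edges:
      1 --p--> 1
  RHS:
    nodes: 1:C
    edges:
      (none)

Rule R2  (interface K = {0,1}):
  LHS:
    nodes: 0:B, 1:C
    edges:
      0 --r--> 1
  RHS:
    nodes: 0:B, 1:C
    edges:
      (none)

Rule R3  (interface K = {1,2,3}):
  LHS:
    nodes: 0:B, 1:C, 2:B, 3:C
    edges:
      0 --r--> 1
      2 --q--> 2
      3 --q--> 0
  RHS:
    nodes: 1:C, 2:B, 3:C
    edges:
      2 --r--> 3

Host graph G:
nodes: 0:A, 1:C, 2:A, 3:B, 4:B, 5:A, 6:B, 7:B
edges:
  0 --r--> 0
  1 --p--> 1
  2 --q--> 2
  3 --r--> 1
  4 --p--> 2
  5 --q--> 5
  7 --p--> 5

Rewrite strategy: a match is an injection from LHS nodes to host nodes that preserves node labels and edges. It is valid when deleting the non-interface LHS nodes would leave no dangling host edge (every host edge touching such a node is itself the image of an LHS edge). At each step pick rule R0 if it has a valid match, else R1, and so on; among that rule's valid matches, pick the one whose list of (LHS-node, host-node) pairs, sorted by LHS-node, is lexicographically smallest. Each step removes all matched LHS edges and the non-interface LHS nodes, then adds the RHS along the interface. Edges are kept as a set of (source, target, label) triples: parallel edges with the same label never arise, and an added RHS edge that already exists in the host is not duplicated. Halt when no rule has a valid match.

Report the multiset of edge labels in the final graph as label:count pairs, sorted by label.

Answer: r:1

Derivation:
initial: |V|=8 |E|=7  E = 0-r->0 1-p->1 2-q->2 3-r->1 4-p->2 5-q->5 7-p->5
step 1: apply R0 at {0↦4, 1↦2}  → |V|=7 |E|=5  E = 0-r->0 1-p->1 3-r->1 5-q->5 7-p->5
step 2: apply R0 at {0↦7, 1↦5}  → |V|=6 |E|=3  E = 0-r->0 1-p->1 3-r->1
step 3: apply R1 at {0↦2, 1↦1, 2↦6}  → |V|=4 |E|=2  E = 0-r->0 3-r->1
step 4: apply R2 at {0↦3, 1↦1}  → |V|=4 |E|=1  E = 0-r->0
normal form: no rule applies after step 4
NF edges: [(0, 0, 'r')]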